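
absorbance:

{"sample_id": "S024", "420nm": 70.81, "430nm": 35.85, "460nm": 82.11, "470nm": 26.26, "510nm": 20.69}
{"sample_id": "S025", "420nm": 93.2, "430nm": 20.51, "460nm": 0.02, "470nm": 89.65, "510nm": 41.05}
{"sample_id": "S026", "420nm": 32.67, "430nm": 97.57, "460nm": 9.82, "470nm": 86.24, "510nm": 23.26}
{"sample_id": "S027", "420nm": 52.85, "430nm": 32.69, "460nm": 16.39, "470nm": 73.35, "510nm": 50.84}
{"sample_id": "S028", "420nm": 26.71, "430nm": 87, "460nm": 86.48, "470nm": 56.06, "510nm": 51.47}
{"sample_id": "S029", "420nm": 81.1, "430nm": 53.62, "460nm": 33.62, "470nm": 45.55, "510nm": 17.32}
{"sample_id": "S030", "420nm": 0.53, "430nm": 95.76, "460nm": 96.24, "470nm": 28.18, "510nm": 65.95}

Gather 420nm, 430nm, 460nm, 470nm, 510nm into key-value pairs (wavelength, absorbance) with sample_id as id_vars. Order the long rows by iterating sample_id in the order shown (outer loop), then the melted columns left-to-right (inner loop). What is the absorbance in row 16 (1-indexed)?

35 rows total (7 × 5). Row 16: index ⌊(16-1)/5⌋ = 3 into sample_id → S027; (16-1) mod 5 = 0 into the melted columns → 420nm.
So row 16 is (S027, 420nm, 52.85); absorbance = 52.85.

52.85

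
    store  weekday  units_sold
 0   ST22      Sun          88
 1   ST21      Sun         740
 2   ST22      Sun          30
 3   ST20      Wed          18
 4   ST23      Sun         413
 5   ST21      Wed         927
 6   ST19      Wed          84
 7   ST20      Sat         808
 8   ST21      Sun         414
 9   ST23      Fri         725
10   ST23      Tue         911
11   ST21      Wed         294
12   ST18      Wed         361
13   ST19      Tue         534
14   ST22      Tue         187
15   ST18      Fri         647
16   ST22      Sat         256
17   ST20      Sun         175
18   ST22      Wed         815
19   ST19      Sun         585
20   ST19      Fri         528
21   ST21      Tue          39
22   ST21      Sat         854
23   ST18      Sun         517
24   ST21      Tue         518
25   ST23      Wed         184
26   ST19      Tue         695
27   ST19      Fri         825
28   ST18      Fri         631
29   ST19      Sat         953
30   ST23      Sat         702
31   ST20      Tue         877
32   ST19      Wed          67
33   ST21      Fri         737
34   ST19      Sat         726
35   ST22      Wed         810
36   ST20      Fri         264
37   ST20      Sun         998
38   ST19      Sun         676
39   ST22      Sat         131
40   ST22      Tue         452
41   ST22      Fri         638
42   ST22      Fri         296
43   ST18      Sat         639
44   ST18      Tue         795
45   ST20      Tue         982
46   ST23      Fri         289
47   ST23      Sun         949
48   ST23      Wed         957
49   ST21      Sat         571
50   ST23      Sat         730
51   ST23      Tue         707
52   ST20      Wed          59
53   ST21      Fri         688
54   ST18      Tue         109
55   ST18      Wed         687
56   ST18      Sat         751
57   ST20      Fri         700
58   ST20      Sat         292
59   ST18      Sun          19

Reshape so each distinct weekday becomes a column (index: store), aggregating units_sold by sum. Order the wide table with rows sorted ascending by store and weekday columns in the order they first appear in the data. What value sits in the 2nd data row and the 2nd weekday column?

With rows sorted ascending by store, row 2 is store=ST19. weekday columns in first-appearance order: Sun, Wed, Sat, Fri, Tue; column 2 is Wed.
Long rows with store=ST19, weekday=Wed: 84 + 67 = 151.

151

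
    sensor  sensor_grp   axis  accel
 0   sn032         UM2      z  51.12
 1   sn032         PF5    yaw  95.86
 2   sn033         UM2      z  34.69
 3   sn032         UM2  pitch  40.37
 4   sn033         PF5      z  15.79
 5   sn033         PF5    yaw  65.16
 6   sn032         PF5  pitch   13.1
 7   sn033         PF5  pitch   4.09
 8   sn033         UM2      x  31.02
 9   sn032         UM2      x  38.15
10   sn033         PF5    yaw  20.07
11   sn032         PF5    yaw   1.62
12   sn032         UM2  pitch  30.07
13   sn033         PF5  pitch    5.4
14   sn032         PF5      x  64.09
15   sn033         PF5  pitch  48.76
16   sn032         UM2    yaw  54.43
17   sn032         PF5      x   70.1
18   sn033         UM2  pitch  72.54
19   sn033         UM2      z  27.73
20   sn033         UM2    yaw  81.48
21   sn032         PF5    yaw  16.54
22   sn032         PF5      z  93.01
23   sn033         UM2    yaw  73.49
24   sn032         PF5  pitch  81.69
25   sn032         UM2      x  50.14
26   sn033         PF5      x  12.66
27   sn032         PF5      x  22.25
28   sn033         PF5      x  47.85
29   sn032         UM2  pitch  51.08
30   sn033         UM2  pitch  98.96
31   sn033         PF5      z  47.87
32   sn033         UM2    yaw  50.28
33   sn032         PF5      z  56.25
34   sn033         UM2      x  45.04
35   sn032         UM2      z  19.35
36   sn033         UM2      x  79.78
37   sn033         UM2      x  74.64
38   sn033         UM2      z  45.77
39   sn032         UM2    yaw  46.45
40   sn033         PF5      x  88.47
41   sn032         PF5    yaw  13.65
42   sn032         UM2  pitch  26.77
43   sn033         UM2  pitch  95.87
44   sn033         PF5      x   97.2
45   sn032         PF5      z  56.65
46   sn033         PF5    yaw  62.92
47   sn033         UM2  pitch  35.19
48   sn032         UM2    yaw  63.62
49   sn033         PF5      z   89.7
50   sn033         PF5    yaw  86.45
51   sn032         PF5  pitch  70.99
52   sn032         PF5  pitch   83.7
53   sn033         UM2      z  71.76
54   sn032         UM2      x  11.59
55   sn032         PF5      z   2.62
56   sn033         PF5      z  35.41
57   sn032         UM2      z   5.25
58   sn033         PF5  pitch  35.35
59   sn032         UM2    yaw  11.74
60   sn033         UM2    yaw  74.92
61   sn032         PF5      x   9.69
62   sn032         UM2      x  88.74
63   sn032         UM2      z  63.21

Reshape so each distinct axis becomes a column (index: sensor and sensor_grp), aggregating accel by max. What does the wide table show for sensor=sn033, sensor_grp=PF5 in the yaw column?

Rows with sensor=sn033, sensor_grp=PF5 and axis=yaw: accel values are 65.16, 20.07, 62.92, 86.45.
max(65.16, 20.07, 62.92, 86.45) = 86.45.

86.45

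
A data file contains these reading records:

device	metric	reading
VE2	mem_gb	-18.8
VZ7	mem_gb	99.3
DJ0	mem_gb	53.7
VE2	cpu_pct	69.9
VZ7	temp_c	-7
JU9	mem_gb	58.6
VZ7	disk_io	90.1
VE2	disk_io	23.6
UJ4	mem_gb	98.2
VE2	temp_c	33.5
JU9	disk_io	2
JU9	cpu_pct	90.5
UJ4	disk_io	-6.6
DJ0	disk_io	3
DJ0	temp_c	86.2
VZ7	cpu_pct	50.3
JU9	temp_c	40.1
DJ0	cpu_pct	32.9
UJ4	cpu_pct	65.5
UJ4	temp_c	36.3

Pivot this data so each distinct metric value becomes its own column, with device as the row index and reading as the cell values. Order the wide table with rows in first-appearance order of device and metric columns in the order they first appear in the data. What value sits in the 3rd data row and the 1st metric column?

53.7

With rows in first-appearance order of device, row 3 is device=DJ0. metric columns in first-appearance order: mem_gb, cpu_pct, temp_c, disk_io; column 1 is mem_gb.
Long rows with device=DJ0, metric=mem_gb: reading = 53.7.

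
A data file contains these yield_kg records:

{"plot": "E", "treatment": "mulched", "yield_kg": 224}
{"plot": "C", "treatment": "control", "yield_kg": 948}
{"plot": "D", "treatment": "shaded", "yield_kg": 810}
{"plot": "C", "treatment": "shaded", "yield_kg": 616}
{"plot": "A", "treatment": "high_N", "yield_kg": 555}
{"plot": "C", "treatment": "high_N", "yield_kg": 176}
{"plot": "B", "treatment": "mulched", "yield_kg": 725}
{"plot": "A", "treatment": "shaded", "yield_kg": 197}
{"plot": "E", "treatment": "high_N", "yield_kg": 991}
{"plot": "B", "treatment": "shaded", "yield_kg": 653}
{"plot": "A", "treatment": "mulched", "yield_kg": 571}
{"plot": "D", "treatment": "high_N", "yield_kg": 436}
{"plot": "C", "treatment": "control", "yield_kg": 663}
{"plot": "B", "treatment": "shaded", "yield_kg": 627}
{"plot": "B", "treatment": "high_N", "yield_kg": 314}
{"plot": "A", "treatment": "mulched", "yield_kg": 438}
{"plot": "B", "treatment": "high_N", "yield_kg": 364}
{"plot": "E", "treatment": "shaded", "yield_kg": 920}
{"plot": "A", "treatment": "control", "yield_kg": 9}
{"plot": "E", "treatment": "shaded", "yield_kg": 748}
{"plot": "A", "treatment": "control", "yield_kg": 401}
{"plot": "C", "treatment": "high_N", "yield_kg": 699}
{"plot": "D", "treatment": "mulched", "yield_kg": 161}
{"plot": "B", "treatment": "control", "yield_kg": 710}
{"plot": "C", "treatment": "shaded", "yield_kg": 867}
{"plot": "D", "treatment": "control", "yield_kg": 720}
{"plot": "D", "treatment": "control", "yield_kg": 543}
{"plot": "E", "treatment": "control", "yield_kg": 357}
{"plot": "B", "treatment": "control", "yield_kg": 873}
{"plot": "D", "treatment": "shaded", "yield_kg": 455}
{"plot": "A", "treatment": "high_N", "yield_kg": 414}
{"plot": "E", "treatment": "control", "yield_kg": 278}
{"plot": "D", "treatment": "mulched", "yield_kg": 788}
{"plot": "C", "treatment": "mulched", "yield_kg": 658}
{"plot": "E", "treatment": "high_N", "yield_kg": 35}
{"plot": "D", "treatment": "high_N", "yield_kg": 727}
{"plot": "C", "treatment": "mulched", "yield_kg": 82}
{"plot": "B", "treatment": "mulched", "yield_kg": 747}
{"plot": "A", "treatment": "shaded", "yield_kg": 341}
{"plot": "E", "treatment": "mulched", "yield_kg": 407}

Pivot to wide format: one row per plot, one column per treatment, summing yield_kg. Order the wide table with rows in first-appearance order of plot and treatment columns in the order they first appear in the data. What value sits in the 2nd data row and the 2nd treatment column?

With rows in first-appearance order of plot, row 2 is plot=C. treatment columns in first-appearance order: mulched, control, shaded, high_N; column 2 is control.
Long rows with plot=C, treatment=control: 948 + 663 = 1611.

1611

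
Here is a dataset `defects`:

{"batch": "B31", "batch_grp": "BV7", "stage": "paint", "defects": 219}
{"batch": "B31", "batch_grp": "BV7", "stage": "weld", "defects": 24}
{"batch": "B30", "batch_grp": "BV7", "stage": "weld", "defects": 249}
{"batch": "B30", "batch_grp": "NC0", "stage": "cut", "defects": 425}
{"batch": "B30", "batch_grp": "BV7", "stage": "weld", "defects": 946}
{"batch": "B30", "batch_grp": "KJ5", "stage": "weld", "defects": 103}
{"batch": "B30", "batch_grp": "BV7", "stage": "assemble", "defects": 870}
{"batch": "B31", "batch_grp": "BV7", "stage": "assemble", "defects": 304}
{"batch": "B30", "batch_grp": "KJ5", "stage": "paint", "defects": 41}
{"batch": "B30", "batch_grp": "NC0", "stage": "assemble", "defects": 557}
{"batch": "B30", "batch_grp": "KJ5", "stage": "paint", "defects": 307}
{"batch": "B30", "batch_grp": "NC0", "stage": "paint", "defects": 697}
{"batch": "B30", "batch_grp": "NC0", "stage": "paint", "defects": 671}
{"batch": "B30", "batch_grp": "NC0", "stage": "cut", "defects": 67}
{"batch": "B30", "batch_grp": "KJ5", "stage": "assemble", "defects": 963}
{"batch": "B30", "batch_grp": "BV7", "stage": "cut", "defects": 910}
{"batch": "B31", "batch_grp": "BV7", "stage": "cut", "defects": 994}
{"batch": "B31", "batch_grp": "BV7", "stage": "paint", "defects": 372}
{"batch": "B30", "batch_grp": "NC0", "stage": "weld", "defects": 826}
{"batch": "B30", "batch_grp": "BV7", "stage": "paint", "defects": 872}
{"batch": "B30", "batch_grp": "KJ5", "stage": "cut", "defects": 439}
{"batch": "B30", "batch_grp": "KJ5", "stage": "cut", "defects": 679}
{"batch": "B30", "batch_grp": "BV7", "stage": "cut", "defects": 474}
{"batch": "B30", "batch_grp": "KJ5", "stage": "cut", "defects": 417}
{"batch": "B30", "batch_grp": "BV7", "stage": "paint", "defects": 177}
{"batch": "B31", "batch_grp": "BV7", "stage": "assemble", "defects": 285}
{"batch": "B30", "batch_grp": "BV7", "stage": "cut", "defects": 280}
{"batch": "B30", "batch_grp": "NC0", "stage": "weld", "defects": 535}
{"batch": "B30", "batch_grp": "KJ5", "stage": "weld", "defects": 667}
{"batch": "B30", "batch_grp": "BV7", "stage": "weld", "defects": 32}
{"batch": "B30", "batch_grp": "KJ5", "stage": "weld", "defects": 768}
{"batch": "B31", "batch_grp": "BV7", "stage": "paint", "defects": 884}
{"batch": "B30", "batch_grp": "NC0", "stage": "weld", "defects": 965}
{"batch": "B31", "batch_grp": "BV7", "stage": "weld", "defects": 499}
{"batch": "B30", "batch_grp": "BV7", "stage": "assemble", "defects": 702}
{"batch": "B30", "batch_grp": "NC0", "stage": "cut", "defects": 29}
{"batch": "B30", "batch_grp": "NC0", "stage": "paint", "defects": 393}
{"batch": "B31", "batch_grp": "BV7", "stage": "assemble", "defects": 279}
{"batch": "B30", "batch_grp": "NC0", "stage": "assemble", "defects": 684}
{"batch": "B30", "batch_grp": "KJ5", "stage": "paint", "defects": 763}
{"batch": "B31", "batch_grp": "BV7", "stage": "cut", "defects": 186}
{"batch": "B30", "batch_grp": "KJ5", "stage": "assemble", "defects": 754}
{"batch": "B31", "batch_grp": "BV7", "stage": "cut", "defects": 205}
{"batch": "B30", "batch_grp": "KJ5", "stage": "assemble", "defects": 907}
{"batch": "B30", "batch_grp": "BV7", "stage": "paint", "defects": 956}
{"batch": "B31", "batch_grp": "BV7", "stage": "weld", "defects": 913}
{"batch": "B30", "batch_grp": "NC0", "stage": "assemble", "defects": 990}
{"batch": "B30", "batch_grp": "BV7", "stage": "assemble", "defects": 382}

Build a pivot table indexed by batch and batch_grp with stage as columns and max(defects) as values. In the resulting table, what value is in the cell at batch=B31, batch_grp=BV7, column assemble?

Rows with batch=B31, batch_grp=BV7 and stage=assemble: defects values are 304, 285, 279.
max(304, 285, 279) = 304.

304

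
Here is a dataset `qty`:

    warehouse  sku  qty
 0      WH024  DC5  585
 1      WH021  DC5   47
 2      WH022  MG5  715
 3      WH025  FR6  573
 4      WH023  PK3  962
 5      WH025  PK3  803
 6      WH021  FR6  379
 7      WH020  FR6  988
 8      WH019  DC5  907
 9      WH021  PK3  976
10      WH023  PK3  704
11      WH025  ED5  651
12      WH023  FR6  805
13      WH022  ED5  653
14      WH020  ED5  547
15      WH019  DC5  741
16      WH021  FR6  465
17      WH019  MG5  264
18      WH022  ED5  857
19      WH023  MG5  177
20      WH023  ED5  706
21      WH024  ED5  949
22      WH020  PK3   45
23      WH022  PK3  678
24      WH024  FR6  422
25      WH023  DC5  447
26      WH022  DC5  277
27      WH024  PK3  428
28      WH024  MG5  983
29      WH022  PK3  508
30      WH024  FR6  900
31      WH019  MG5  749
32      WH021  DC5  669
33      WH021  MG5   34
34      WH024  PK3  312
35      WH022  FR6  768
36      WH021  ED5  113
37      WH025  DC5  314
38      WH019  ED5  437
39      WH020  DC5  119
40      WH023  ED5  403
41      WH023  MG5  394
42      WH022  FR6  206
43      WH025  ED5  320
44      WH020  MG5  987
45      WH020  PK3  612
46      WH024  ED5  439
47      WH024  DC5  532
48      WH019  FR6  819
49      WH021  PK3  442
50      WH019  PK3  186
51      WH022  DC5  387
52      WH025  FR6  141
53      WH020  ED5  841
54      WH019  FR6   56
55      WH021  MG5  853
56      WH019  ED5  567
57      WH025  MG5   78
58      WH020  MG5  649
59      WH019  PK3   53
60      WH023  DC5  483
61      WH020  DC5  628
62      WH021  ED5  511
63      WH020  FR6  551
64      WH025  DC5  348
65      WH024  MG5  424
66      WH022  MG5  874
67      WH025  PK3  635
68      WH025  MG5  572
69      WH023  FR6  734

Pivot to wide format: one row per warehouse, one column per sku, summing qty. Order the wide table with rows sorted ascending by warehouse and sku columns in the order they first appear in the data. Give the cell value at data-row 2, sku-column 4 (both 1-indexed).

With rows sorted ascending by warehouse, row 2 is warehouse=WH020. sku columns in first-appearance order: DC5, MG5, FR6, PK3, ED5; column 4 is PK3.
Long rows with warehouse=WH020, sku=PK3: 45 + 612 = 657.

657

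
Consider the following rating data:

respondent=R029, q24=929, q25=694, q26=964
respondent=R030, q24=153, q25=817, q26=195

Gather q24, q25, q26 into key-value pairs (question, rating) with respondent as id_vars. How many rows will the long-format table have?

6

2 respondent values × 3 melted columns = 6 rows.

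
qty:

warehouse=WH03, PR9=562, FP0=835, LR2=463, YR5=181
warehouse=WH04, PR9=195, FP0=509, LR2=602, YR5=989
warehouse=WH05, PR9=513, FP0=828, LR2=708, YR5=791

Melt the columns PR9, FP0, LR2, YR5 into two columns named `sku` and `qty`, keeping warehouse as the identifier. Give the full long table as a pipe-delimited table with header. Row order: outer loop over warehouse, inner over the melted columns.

| warehouse | sku | qty |
| WH03 | PR9 | 562 |
| WH03 | FP0 | 835 |
| WH03 | LR2 | 463 |
| WH03 | YR5 | 181 |
| WH04 | PR9 | 195 |
| WH04 | FP0 | 509 |
| WH04 | LR2 | 602 |
| WH04 | YR5 | 989 |
| WH05 | PR9 | 513 |
| WH05 | FP0 | 828 |
| WH05 | LR2 | 708 |
| WH05 | YR5 | 791 |

Each (warehouse, column) pair becomes one row: 3 × 4 = 12 rows.
For example, (WH03, PR9) → qty=562.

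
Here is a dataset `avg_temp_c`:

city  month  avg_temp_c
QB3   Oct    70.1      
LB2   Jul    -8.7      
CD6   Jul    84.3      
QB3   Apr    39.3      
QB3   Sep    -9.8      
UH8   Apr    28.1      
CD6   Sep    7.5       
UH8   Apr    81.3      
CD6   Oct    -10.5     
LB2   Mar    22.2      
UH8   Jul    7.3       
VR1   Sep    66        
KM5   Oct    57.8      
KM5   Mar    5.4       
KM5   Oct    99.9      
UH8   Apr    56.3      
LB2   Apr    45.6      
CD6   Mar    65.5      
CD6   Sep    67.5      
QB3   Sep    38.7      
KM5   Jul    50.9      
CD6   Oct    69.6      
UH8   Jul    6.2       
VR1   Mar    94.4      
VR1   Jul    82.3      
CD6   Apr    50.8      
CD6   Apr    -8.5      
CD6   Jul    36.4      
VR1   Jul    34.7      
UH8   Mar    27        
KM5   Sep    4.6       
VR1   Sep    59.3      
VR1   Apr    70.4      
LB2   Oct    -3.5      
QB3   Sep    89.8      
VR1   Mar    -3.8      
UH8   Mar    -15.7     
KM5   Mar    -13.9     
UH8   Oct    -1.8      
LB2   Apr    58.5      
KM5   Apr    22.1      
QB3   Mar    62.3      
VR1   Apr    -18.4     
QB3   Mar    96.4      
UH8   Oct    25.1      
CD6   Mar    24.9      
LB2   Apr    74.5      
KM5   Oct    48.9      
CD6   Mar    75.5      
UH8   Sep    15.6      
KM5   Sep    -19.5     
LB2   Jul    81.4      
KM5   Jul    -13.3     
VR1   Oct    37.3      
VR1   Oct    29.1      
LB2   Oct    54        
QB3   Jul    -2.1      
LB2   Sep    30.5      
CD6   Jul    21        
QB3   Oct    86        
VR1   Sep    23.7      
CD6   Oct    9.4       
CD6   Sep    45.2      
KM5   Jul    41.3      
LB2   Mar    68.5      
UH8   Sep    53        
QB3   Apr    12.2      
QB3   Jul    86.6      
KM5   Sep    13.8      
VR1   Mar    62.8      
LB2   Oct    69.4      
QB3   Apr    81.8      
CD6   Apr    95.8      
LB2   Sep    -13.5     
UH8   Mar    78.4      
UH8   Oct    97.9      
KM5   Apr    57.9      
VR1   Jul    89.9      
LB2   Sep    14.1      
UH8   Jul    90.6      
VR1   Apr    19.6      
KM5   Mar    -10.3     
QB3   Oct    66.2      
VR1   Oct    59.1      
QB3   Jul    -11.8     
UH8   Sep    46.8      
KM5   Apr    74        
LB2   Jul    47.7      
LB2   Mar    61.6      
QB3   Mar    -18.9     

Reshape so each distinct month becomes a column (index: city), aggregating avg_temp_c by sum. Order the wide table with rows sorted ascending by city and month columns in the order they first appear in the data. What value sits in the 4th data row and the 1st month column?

With rows sorted ascending by city, row 4 is city=QB3. month columns in first-appearance order: Oct, Jul, Apr, Sep, Mar; column 1 is Oct.
Long rows with city=QB3, month=Oct: 70.1 + 86 + 66.2 = 222.3.

222.3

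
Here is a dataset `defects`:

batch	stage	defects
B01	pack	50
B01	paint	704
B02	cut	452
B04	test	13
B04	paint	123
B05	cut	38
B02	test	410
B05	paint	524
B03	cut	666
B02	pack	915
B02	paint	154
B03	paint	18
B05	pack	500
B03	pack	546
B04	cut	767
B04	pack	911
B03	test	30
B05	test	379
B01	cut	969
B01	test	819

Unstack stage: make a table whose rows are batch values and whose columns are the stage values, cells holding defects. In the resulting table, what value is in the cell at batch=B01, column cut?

Wide layout: rows indexed by batch, columns are the 4 distinct stage values (pack, paint, cut, test).
Cell (batch=B01, stage=cut) draws from the long row where batch=B01 and stage=cut, which has defects=969.

969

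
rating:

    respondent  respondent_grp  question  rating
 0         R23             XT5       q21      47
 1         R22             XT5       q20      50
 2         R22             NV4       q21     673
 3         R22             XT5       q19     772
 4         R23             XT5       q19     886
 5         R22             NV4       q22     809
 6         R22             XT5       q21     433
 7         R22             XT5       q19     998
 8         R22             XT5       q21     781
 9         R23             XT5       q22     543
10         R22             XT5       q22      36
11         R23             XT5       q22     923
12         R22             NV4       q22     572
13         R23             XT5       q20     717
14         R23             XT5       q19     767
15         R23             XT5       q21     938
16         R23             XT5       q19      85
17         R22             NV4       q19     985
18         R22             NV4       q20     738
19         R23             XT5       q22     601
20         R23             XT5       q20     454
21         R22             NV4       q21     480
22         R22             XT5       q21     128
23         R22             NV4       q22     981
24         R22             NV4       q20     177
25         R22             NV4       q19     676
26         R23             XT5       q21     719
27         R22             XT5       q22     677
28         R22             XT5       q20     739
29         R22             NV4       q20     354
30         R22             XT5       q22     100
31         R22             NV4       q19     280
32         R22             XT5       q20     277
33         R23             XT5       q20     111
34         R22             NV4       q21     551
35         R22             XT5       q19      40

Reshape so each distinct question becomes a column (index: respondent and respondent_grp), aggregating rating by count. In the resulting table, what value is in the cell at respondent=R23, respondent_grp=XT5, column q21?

3

Rows with respondent=R23, respondent_grp=XT5 and question=q21: rating values are 47, 938, 719.
3 rows match — count = 3.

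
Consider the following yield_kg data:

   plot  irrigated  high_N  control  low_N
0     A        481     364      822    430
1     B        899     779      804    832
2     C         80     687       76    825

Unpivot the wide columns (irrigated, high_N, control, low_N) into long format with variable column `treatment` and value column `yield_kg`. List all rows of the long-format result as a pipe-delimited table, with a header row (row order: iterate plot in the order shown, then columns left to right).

| plot | treatment | yield_kg |
| A | irrigated | 481 |
| A | high_N | 364 |
| A | control | 822 |
| A | low_N | 430 |
| B | irrigated | 899 |
| B | high_N | 779 |
| B | control | 804 |
| B | low_N | 832 |
| C | irrigated | 80 |
| C | high_N | 687 |
| C | control | 76 |
| C | low_N | 825 |

Each (plot, column) pair becomes one row: 3 × 4 = 12 rows.
For example, (A, irrigated) → yield_kg=481.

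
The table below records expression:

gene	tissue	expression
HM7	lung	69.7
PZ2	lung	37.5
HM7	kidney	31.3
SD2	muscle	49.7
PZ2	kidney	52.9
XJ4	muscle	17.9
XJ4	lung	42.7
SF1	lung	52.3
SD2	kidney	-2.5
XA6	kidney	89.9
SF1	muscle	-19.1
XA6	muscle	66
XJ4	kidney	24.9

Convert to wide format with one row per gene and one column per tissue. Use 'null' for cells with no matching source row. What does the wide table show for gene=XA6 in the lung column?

null

No long-format row has gene=XA6 and tissue=lung, so the cell is null.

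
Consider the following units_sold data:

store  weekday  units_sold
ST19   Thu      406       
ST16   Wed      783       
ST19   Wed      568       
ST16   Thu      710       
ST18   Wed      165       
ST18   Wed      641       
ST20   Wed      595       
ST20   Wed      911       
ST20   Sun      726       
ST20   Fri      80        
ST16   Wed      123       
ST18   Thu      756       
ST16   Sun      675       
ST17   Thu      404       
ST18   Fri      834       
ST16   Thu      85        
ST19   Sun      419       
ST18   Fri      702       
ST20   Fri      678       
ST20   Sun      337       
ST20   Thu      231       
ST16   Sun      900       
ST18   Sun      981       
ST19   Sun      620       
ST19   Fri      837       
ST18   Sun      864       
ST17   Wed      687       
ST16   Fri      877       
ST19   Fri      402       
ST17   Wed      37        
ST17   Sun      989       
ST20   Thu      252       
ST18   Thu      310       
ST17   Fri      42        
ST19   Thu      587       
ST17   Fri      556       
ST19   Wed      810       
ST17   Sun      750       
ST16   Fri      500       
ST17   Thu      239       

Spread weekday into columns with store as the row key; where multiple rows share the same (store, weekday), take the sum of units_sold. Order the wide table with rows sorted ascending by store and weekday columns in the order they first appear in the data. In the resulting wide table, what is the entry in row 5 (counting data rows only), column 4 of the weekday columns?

With rows sorted ascending by store, row 5 is store=ST20. weekday columns in first-appearance order: Thu, Wed, Sun, Fri; column 4 is Fri.
Long rows with store=ST20, weekday=Fri: 80 + 678 = 758.

758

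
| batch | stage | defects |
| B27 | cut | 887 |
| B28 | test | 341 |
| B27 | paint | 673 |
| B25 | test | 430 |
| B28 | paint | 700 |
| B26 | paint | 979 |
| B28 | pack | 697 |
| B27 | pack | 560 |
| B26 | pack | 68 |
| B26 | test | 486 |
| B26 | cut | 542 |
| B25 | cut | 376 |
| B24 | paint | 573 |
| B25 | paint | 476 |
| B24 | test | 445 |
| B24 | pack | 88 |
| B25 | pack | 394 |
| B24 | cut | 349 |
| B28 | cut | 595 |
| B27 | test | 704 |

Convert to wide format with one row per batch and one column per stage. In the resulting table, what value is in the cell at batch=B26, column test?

Wide layout: rows indexed by batch, columns are the 4 distinct stage values (cut, test, paint, pack).
Cell (batch=B26, stage=test) draws from the long row where batch=B26 and stage=test, which has defects=486.

486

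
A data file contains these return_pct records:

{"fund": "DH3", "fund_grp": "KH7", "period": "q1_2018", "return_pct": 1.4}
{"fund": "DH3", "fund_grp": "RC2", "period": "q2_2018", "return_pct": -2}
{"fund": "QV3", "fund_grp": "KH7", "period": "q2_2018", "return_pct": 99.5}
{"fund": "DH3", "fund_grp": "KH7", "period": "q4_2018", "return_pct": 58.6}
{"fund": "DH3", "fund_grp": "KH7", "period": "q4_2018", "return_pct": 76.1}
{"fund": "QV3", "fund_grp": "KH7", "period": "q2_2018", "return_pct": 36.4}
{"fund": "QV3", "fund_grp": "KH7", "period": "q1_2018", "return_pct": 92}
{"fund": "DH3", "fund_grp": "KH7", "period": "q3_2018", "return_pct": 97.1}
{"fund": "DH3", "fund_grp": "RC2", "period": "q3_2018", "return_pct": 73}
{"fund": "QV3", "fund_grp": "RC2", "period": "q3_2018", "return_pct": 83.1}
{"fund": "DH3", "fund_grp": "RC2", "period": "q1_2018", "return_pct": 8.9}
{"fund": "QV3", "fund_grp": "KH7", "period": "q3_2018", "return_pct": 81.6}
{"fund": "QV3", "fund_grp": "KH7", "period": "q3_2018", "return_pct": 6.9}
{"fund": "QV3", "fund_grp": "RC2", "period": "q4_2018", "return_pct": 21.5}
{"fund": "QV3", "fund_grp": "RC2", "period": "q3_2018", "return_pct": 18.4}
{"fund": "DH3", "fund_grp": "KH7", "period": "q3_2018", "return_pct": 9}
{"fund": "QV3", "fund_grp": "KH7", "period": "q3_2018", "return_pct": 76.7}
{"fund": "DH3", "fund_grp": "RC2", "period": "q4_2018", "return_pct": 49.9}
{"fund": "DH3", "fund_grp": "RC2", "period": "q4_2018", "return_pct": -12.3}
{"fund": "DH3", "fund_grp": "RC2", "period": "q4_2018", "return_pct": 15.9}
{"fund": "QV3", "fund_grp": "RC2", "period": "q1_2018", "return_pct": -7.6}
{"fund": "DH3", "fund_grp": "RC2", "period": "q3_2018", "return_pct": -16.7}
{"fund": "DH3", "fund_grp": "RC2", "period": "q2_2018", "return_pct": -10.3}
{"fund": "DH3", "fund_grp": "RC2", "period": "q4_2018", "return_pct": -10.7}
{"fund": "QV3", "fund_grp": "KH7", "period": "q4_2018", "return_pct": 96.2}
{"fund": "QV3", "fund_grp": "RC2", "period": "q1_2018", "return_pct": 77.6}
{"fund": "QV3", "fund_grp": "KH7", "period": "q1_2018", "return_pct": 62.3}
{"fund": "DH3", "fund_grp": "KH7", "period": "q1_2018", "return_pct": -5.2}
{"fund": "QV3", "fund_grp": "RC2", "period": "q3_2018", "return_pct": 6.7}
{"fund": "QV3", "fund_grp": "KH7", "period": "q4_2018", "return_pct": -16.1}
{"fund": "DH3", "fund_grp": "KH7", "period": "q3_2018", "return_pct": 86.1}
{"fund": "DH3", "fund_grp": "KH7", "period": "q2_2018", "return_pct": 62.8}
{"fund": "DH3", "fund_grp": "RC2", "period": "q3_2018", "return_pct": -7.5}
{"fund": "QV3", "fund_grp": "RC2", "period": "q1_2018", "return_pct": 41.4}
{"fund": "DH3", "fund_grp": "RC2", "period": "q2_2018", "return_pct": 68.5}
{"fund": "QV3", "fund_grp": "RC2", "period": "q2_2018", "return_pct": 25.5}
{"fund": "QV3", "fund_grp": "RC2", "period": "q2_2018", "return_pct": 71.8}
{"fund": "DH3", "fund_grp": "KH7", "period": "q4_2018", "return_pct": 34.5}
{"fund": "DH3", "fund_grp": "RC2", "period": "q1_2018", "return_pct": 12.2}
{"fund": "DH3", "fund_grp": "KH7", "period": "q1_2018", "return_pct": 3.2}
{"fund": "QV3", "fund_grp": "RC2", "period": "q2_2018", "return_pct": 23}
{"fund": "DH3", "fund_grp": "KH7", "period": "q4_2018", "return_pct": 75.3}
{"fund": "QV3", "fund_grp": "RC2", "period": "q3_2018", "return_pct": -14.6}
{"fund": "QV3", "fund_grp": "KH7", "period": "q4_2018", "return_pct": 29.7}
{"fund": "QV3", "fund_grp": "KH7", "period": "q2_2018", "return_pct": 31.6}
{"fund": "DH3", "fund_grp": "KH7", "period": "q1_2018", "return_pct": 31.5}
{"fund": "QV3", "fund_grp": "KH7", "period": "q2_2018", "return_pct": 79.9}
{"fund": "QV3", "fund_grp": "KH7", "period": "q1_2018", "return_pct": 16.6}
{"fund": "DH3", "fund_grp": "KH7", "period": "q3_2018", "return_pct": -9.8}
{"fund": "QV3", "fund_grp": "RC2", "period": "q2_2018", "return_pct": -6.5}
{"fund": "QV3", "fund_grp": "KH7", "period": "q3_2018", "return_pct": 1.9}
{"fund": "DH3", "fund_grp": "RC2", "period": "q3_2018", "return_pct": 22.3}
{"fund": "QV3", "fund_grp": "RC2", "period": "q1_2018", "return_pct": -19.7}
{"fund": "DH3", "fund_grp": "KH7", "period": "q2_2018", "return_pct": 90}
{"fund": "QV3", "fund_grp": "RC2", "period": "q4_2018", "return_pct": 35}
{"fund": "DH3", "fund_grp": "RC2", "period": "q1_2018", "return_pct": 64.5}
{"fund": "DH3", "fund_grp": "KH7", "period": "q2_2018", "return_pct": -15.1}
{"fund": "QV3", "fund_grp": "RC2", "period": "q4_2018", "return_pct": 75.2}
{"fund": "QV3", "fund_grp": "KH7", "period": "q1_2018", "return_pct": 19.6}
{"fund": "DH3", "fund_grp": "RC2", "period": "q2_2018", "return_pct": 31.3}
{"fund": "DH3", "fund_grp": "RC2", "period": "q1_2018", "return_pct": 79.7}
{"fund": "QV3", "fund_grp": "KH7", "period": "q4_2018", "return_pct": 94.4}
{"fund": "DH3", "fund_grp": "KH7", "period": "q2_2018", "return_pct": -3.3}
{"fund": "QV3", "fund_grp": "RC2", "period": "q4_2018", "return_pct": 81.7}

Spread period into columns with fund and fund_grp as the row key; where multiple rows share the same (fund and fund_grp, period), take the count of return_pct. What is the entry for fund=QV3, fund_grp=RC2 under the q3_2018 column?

Rows with fund=QV3, fund_grp=RC2 and period=q3_2018: return_pct values are 83.1, 18.4, 6.7, -14.6.
4 rows match — count = 4.

4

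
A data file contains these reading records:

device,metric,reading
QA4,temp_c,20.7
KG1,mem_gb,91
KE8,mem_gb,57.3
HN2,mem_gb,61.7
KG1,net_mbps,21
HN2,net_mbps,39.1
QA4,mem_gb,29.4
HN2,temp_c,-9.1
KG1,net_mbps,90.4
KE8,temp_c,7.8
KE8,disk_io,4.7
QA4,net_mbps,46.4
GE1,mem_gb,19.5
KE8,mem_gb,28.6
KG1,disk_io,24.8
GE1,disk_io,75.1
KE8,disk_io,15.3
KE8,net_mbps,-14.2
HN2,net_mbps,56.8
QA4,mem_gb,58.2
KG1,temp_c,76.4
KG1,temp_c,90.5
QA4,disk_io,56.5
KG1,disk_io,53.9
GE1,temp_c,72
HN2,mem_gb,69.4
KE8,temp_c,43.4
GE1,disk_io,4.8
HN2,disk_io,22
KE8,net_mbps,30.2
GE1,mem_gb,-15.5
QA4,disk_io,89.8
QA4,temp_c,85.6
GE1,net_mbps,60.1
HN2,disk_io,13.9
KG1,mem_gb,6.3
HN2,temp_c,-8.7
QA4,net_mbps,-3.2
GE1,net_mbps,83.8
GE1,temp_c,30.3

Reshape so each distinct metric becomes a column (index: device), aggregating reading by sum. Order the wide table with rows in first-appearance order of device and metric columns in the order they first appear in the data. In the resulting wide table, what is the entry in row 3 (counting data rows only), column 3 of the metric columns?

With rows in first-appearance order of device, row 3 is device=KE8. metric columns in first-appearance order: temp_c, mem_gb, net_mbps, disk_io; column 3 is net_mbps.
Long rows with device=KE8, metric=net_mbps: -14.2 + 30.2 = 16.

16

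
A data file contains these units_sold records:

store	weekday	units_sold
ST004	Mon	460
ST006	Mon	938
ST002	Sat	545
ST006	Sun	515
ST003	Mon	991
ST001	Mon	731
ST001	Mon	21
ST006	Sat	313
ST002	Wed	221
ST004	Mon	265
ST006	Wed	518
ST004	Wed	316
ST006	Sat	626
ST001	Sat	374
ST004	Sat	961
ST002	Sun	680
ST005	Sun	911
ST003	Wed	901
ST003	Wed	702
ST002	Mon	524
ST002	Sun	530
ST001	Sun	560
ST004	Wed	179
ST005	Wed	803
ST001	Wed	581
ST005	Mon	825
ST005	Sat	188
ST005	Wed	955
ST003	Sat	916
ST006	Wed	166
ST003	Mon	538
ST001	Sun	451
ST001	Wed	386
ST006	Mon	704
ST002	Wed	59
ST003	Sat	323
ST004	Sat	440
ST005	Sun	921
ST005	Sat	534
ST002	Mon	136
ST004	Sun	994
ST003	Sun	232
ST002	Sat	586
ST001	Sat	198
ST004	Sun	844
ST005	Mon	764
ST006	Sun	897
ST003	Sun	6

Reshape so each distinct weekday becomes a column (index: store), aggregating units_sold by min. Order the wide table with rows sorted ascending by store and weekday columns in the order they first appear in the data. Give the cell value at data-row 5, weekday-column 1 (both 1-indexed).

764

With rows sorted ascending by store, row 5 is store=ST005. weekday columns in first-appearance order: Mon, Sat, Sun, Wed; column 1 is Mon.
Long rows with store=ST005, weekday=Mon: min(825, 764) = 764.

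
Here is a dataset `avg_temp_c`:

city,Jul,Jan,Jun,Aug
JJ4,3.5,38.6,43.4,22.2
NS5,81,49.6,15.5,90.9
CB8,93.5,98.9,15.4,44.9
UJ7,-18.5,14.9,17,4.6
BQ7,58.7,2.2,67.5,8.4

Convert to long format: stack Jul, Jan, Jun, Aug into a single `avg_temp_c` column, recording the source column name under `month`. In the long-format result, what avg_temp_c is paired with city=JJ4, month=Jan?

Unpivoting turns each (city, wide-column) pair into one long row.
The wide cell at row JJ4, column Jan holds 38.6, so the long row (JJ4, Jan) has avg_temp_c=38.6.

38.6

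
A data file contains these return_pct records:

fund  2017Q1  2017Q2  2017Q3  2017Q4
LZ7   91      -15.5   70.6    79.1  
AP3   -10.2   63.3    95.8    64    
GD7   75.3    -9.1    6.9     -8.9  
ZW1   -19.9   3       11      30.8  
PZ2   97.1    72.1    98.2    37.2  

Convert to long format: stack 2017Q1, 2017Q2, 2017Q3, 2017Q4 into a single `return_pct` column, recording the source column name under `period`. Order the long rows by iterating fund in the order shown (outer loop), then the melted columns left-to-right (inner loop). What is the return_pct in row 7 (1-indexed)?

95.8

20 rows total (5 × 4). Row 7: index ⌊(7-1)/4⌋ = 1 into fund → AP3; (7-1) mod 4 = 2 into the melted columns → 2017Q3.
So row 7 is (AP3, 2017Q3, 95.8); return_pct = 95.8.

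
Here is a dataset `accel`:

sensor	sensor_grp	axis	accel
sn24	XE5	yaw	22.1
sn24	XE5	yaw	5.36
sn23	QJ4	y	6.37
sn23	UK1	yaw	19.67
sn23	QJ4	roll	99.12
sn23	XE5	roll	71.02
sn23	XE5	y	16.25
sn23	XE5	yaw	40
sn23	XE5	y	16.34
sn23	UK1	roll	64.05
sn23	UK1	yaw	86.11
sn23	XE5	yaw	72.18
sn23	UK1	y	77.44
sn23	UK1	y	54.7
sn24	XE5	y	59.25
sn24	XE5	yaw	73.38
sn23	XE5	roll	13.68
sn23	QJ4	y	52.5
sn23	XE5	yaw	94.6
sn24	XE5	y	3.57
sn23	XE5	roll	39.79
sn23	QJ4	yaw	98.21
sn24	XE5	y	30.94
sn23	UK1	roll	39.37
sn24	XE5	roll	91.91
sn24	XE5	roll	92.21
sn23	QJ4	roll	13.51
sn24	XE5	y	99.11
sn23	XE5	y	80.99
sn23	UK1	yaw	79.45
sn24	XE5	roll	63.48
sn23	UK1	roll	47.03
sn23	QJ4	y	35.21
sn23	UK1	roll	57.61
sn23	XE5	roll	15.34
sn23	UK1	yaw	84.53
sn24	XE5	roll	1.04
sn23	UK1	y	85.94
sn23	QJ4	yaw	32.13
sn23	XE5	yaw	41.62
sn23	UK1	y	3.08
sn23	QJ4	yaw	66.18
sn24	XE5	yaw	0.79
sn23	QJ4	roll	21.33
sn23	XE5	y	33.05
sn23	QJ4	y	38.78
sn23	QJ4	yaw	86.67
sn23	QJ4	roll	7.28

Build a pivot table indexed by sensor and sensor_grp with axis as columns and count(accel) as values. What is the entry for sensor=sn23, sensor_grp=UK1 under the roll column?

4

Rows with sensor=sn23, sensor_grp=UK1 and axis=roll: accel values are 64.05, 39.37, 47.03, 57.61.
4 rows match — count = 4.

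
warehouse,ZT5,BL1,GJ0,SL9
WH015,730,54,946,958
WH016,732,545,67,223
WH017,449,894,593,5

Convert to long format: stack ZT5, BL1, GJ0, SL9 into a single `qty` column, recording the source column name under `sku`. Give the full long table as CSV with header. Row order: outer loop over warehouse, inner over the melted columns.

warehouse,sku,qty
WH015,ZT5,730
WH015,BL1,54
WH015,GJ0,946
WH015,SL9,958
WH016,ZT5,732
WH016,BL1,545
WH016,GJ0,67
WH016,SL9,223
WH017,ZT5,449
WH017,BL1,894
WH017,GJ0,593
WH017,SL9,5

Each (warehouse, column) pair becomes one row: 3 × 4 = 12 rows.
For example, (WH015, ZT5) → qty=730.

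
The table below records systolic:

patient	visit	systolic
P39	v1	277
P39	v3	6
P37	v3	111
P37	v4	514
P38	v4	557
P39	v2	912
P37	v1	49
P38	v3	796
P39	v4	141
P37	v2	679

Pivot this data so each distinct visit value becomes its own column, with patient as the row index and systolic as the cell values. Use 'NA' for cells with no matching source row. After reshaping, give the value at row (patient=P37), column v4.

The long row with patient=P37, visit=v4 has systolic=514.

514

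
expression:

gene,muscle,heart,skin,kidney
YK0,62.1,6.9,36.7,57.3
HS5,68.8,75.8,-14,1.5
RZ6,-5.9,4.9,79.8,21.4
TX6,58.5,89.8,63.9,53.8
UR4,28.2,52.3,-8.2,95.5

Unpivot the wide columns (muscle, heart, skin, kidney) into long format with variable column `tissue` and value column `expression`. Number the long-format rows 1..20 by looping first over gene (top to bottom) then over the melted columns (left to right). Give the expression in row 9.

20 rows total (5 × 4). Row 9: index ⌊(9-1)/4⌋ = 2 into gene → RZ6; (9-1) mod 4 = 0 into the melted columns → muscle.
So row 9 is (RZ6, muscle, -5.9); expression = -5.9.

-5.9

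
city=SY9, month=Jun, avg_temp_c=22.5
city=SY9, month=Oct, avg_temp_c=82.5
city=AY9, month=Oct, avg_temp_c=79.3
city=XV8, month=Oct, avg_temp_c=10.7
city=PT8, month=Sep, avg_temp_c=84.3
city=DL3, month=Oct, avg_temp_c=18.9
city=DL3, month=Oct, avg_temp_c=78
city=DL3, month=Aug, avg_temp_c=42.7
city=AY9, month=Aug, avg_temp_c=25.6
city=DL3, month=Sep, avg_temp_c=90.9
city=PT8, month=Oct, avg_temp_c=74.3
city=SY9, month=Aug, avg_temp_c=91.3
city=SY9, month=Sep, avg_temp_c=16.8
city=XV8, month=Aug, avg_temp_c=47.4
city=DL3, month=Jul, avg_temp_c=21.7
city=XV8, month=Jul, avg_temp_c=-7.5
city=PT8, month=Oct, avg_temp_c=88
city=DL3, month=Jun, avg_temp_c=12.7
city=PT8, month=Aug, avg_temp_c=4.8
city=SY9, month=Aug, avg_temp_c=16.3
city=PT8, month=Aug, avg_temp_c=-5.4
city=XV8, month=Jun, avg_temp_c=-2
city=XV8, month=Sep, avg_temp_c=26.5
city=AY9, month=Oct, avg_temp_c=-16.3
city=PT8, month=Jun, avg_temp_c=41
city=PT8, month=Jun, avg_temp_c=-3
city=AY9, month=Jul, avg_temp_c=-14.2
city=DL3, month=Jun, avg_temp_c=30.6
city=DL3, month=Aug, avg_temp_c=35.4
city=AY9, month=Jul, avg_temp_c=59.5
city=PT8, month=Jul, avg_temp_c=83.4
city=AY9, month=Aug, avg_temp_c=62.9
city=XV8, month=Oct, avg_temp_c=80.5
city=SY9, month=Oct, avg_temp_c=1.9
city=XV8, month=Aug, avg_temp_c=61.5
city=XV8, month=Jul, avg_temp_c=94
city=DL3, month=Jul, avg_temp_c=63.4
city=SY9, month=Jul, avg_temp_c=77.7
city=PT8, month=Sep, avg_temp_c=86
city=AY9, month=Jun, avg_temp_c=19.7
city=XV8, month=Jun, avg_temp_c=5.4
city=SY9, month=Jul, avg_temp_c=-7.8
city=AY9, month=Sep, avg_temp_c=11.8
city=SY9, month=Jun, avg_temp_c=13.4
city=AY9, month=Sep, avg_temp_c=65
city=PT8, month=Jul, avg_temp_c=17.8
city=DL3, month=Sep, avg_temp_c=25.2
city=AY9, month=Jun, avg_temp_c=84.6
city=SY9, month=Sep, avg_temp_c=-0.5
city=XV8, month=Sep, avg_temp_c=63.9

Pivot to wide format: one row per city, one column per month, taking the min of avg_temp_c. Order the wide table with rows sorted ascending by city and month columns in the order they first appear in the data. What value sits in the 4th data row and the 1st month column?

With rows sorted ascending by city, row 4 is city=SY9. month columns in first-appearance order: Jun, Oct, Sep, Aug, Jul; column 1 is Jun.
Long rows with city=SY9, month=Jun: min(22.5, 13.4) = 13.4.

13.4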